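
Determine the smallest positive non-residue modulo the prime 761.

3

(2/761) = +1, so 2 is a residue.
(3/761) = −1, so 3 is the smallest positive non-residue mod 761.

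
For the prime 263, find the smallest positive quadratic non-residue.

5

(2/263) = +1, so 2 is a residue.
(3/263) = +1, so 3 is a residue.
(4/263) = +1, so 4 is a residue.
(5/263) = −1, so 5 is the smallest positive non-residue mod 263.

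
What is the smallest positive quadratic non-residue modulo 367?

3

(2/367) = +1, so 2 is a residue.
(3/367) = −1, so 3 is the smallest positive non-residue mod 367.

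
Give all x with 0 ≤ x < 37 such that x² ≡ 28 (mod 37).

37 ≡ 1 (mod 4), so we find a root by search.
Trying successive values, 18² = 324 ≡ 28 (mod 37). The other root is 37 − 18 = 19.

18, 19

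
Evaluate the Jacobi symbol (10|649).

1

Pull out 2: since 649 ≡ 1 (mod 8), (2/649) = +1.
Reciprocity: 5 ≡ 1 and 649 ≡ 1 (mod 4), so (5/649) = +(649/5).
Reduce top mod 5: now compute (4/5).
Pull out 2^2: since 5 ≡ 5 (mod 8), (2/5) = -1, so (2/5)^2 = +1.
Reached (1/5) = 1. Collecting the sign flips along the way, the symbol is +1.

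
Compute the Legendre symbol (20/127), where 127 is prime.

-1

Pull out 2^2: since 127 ≡ 7 (mod 8), (2/127) = +1, so (2/127)^2 = +1.
Reciprocity: 5 ≡ 1 and 127 ≡ 3 (mod 4), so (5/127) = +(127/5).
Reduce top mod 5: now compute (2/5).
Pull out 2: since 5 ≡ 5 (mod 8), (2/5) = -1.
Reached (1/5) = 1. Collecting the sign flips along the way, the symbol is -1.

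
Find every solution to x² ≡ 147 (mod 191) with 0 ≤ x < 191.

23, 168

Since 191 ≡ 3 (mod 4), a square root of 147 is 147^((191+1)/4) = 147^48 mod 191.
Repeated squaring: 147^2≡26, 147^4≡103, 147^8≡104, 147^16≡120, 147^32≡75 (mod 191).
147^48 = 147^(32+16) ≡ 23 (mod 191).
Check: 23² = 529 ≡ 147 (mod 191). The two roots are 23 and 168.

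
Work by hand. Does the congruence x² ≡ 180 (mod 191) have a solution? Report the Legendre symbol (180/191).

Euler's criterion: (180/191) ≡ 180^95 (mod 191).
180^2 ≡ 121 (mod 191)
180^4 ≡ 125 (mod 191)
180^8 ≡ 154 (mod 191)
180^16 ≡ 32 (mod 191)
180^32 ≡ 69 (mod 191)
180^64 ≡ 177 (mod 191)
180^95 = 180^(64+16+8+4+2+1) ≡ 1 (mod 191).
Result is 1, so (180/191) = 1.

1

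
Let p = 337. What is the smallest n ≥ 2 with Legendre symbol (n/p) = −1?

(2/337) = +1, so 2 is a residue.
(3/337) = +1, so 3 is a residue.
(4/337) = +1, so 4 is a residue.
(5/337) = −1, so 5 is the smallest positive non-residue mod 337.

5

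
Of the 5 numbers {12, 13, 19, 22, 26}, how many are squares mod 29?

2

(12/29) = -1 → non-residue.
(13/29) = +1 → QR.
(19/29) = -1 → non-residue.
(22/29) = +1 → QR.
(26/29) = -1 → non-residue.
Total quadratic residues among the 5: 2.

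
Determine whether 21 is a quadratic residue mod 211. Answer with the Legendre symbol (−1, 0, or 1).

1

Reciprocity: 21 ≡ 1 and 211 ≡ 3 (mod 4), so (21/211) = +(211/21).
Reduce top mod 21: now compute (1/21).
Reached (1/21) = 1. Collecting the sign flips along the way, the symbol is +1.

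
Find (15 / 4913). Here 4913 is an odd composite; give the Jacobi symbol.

1

Reciprocity: 15 ≡ 3 and 4913 ≡ 1 (mod 4), so (15/4913) = +(4913/15).
Reduce top mod 15: now compute (8/15).
Pull out 2^3: since 15 ≡ 7 (mod 8), (2/15) = +1, so (2/15)^3 = +1.
Reached (1/15) = 1. Collecting the sign flips along the way, the symbol is +1.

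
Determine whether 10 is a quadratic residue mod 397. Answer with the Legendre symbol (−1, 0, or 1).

1

Pull out 2: since 397 ≡ 5 (mod 8), (2/397) = -1.
Reciprocity: 5 ≡ 1 and 397 ≡ 1 (mod 4), so (5/397) = +(397/5).
Reduce top mod 5: now compute (2/5).
Pull out 2: since 5 ≡ 5 (mod 8), (2/5) = -1.
Reached (1/5) = 1. Collecting the sign flips along the way, the symbol is +1.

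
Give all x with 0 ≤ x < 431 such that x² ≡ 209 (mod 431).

Since 431 ≡ 3 (mod 4), a square root of 209 is 209^((431+1)/4) = 209^108 mod 431.
Repeated squaring: 209^2≡150, 209^4≡88, 209^8≡417, 209^16≡196, 209^32≡57, 209^64≡232 (mod 431).
209^108 = 209^(64+32+8+4) ≡ 263 (mod 431).
Check: 263² = 69169 ≡ 209 (mod 431). The two roots are 168 and 263.

168, 263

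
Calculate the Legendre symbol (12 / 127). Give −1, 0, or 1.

-1

Pull out 2^2: since 127 ≡ 7 (mod 8), (2/127) = +1, so (2/127)^2 = +1.
Reciprocity: 3 ≡ 3 and 127 ≡ 3 (mod 4), so (3/127) = −(127/3).
Reduce top mod 3: now compute (1/3).
Reached (1/3) = 1. Collecting the sign flips along the way, the symbol is -1.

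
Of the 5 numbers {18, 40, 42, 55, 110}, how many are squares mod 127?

2

(18/127) = +1 → QR.
(40/127) = -1 → non-residue.
(42/127) = +1 → QR.
(55/127) = -1 → non-residue.
(110/127) = -1 → non-residue.
Total quadratic residues among the 5: 2.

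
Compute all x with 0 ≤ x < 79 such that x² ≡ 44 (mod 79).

26, 53

Since 79 ≡ 3 (mod 4), a square root of 44 is 44^((79+1)/4) = 44^20 mod 79.
Repeated squaring: 44^2≡40, 44^4≡20, 44^8≡5, 44^16≡25 (mod 79).
44^20 = 44^(16+4) ≡ 26 (mod 79).
Check: 26² = 676 ≡ 44 (mod 79). The two roots are 26 and 53.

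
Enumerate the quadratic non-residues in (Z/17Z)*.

Square k = 1,…,8 (k and 17−k give the same square):
1²=1, 2²=4, 3²=9, 4²=16, 5²≡8, 6²≡2, 7²≡15, 8²≡13 (mod 17).
The residues are {1, 2, 4, 8, 9, 13, 15, 16}; the non-residues are the remaining 8 nonzero classes.

3 5 6 7 10 11 12 14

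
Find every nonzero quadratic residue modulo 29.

1 4 5 6 7 9 13 16 20 22 23 24 25 28

Square k = 1,…,14 (k and 29−k give the same square):
1²=1, 2²=4, 3²=9, 4²=16, 5²=25, 6²≡7, 7²≡20, 8²≡6, 9²≡23, 10²≡13, 11²≡5, 12²≡28, 13²≡24, 14²≡22 (mod 29).
So the quadratic residues mod 29 are {1, 4, 5, 6, 7, 9, 13, 16, 20, 22, 23, 24, 25, 28}.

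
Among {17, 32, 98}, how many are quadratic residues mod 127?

3

(17/127) = +1 → QR.
(32/127) = +1 → QR.
(98/127) = +1 → QR.
Total quadratic residues among the 3: 3.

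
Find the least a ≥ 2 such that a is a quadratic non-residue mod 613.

(2/613) = −1, so 2 is the smallest positive non-residue mod 613.

2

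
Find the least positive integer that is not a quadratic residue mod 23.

5

(2/23) = +1, so 2 is a residue.
(3/23) = +1, so 3 is a residue.
(4/23) = +1, so 4 is a residue.
(5/23) = −1, so 5 is the smallest positive non-residue mod 23.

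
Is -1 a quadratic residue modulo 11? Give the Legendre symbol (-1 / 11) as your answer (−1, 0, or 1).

-1

Euler's criterion: (-1/11) ≡ 10^5 (mod 11).
10^2 ≡ 1 (mod 11)
10^4 ≡ 1 (mod 11)
10^5 = 10^(4+1) ≡ 10 (mod 11).
Result is 10 ≡ −1, so (-1/11) = −1.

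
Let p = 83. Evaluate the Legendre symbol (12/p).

Euler's criterion: (12/83) ≡ 12^41 (mod 83).
12^2 ≡ 61 (mod 83)
12^4 ≡ 69 (mod 83)
12^8 ≡ 30 (mod 83)
12^16 ≡ 70 (mod 83)
12^32 ≡ 3 (mod 83)
12^41 = 12^(32+8+1) ≡ 1 (mod 83).
Result is 1, so (12/83) = 1.

1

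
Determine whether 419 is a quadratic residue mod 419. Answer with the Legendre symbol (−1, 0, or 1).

First reduce: 419 ≡ 0 (mod 419).
Top reduces to 0: gcd > 1, so the symbol is 0.

0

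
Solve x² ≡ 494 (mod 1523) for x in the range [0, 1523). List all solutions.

385, 1138

Since 1523 ≡ 3 (mod 4), a square root of 494 is 494^((1523+1)/4) = 494^381 mod 1523.
Repeated squaring: 494^2≡356, 494^4≡327, 494^8≡319, 494^16≡1243, 494^32≡727, 494^64≡48, 494^128≡781, 494^256≡761 (mod 1523).
494^381 = 494^(256+64+32+16+8+4+1) ≡ 1138 (mod 1523).
Check: 1138² = 1295044 ≡ 494 (mod 1523). The two roots are 385 and 1138.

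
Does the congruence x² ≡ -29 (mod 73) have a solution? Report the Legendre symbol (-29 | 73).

-1

First reduce: -29 ≡ 44 (mod 73).
Pull out 2^2: since 73 ≡ 1 (mod 8), (2/73) = +1, so (2/73)^2 = +1.
Reciprocity: 11 ≡ 3 and 73 ≡ 1 (mod 4), so (11/73) = +(73/11).
Reduce top mod 11: now compute (7/11).
Reciprocity: 7 ≡ 3 and 11 ≡ 3 (mod 4), so (7/11) = −(11/7).
Reduce top mod 7: now compute (4/7).
Pull out 2^2: since 7 ≡ 7 (mod 8), (2/7) = +1, so (2/7)^2 = +1.
Reached (1/7) = 1. Collecting the sign flips along the way, the symbol is -1.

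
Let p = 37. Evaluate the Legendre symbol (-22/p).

-1

First reduce: -22 ≡ 15 (mod 37).
Reciprocity: 15 ≡ 3 and 37 ≡ 1 (mod 4), so (15/37) = +(37/15).
Reduce top mod 15: now compute (7/15).
Reciprocity: 7 ≡ 3 and 15 ≡ 3 (mod 4), so (7/15) = −(15/7).
Reduce top mod 7: now compute (1/7).
Reached (1/7) = 1. Collecting the sign flips along the way, the symbol is -1.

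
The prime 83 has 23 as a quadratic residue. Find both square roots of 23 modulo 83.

Since 83 ≡ 3 (mod 4), a square root of 23 is 23^((83+1)/4) = 23^21 mod 83.
Repeated squaring: 23^2≡31, 23^4≡48, 23^8≡63, 23^16≡68 (mod 83).
23^21 = 23^(16+4+1) ≡ 40 (mod 83).
Check: 40² = 1600 ≡ 23 (mod 83). The two roots are 40 and 43.

40, 43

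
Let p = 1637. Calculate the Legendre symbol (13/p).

1

Reciprocity: 13 ≡ 1 and 1637 ≡ 1 (mod 4), so (13/1637) = +(1637/13).
Reduce top mod 13: now compute (12/13).
Pull out 2^2: since 13 ≡ 5 (mod 8), (2/13) = -1, so (2/13)^2 = +1.
Reciprocity: 3 ≡ 3 and 13 ≡ 1 (mod 4), so (3/13) = +(13/3).
Reduce top mod 3: now compute (1/3).
Reached (1/3) = 1. Collecting the sign flips along the way, the symbol is +1.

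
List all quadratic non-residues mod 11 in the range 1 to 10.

Square k = 1,…,5 (k and 11−k give the same square):
1²=1, 2²=4, 3²=9, 4²≡5, 5²≡3 (mod 11).
The residues are {1, 3, 4, 5, 9}; the non-residues are the remaining 5 nonzero classes.

2,6,7,8,10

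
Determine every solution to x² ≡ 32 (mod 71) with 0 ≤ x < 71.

Since 71 ≡ 3 (mod 4), a square root of 32 is 32^((71+1)/4) = 32^18 mod 71.
Repeated squaring: 32^2≡30, 32^4≡48, 32^8≡32, 32^16≡30 (mod 71).
32^18 = 32^(16+2) ≡ 48 (mod 71).
Check: 48² = 2304 ≡ 32 (mod 71). The two roots are 23 and 48.

23, 48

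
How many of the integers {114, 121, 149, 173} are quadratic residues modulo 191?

2

(114/191) = -1 → non-residue.
(121/191) = +1 → QR.
(149/191) = +1 → QR.
(173/191) = -1 → non-residue.
Total quadratic residues among the 4: 2.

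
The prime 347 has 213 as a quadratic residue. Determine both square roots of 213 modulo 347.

Since 347 ≡ 3 (mod 4), a square root of 213 is 213^((347+1)/4) = 213^87 mod 347.
Repeated squaring: 213^2≡259, 213^4≡110, 213^8≡302, 213^16≡290, 213^32≡126, 213^64≡261 (mod 347).
213^87 = 213^(64+16+4+2+1) ≡ 108 (mod 347).
Check: 108² = 11664 ≡ 213 (mod 347). The two roots are 108 and 239.

108, 239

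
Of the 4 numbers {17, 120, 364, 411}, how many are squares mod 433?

(17/433) = +1 → QR.
(120/433) = -1 → non-residue.
(364/433) = -1 → non-residue.
(411/433) = +1 → QR.
Total quadratic residues among the 4: 2.

2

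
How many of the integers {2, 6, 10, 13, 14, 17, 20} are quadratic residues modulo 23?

(2/23) = +1 → QR.
(6/23) = +1 → QR.
(10/23) = -1 → non-residue.
(13/23) = +1 → QR.
(14/23) = -1 → non-residue.
(17/23) = -1 → non-residue.
(20/23) = -1 → non-residue.
Total quadratic residues among the 7: 3.

3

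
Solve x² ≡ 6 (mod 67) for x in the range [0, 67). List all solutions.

26, 41

Since 67 ≡ 3 (mod 4), a square root of 6 is 6^((67+1)/4) = 6^17 mod 67.
Repeated squaring: 6^2≡36, 6^4≡23, 6^8≡60, 6^16≡49 (mod 67).
6^17 = 6^(16+1) ≡ 26 (mod 67).
Check: 26² = 676 ≡ 6 (mod 67). The two roots are 26 and 41.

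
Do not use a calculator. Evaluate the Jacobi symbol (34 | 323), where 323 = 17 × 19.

Pull out 2: since 323 ≡ 3 (mod 8), (2/323) = -1.
Reciprocity: 17 ≡ 1 and 323 ≡ 3 (mod 4), so (17/323) = +(323/17).
Reduce top mod 17: now compute (0/17).
Top reduces to 0: gcd > 1, so the symbol is 0.

0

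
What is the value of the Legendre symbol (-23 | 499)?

1

Euler's criterion: (-23/499) ≡ 476^249 (mod 499).
476^2 ≡ 30 (mod 499)
476^4 ≡ 401 (mod 499)
476^8 ≡ 123 (mod 499)
476^16 ≡ 159 (mod 499)
476^32 ≡ 331 (mod 499)
476^64 ≡ 280 (mod 499)
476^128 ≡ 57 (mod 499)
476^249 = 476^(128+64+32+16+8+1) ≡ 1 (mod 499).
Result is 1, so (-23/499) = 1.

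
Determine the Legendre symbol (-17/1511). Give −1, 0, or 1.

-1

First reduce: -17 ≡ 1494 (mod 1511).
Pull out 2: since 1511 ≡ 7 (mod 8), (2/1511) = +1.
Reciprocity: 747 ≡ 3 and 1511 ≡ 3 (mod 4), so (747/1511) = −(1511/747).
Reduce top mod 747: now compute (17/747).
Reciprocity: 17 ≡ 1 and 747 ≡ 3 (mod 4), so (17/747) = +(747/17).
Reduce top mod 17: now compute (16/17).
Pull out 2^4: since 17 ≡ 1 (mod 8), (2/17) = +1, so (2/17)^4 = +1.
Reached (1/17) = 1. Collecting the sign flips along the way, the symbol is -1.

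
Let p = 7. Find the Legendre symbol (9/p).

First reduce: 9 ≡ 2 (mod 7).
Pull out 2: since 7 ≡ 7 (mod 8), (2/7) = +1.
Reached (1/7) = 1. Collecting the sign flips along the way, the symbol is +1.

1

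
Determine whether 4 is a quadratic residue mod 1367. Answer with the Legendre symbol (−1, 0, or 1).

Pull out 2^2: since 1367 ≡ 7 (mod 8), (2/1367) = +1, so (2/1367)^2 = +1.
Reached (1/1367) = 1. Collecting the sign flips along the way, the symbol is +1.

1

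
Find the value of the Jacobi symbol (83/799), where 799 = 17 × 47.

Reciprocity: 83 ≡ 3 and 799 ≡ 3 (mod 4), so (83/799) = −(799/83).
Reduce top mod 83: now compute (52/83).
Pull out 2^2: since 83 ≡ 3 (mod 8), (2/83) = -1, so (2/83)^2 = +1.
Reciprocity: 13 ≡ 1 and 83 ≡ 3 (mod 4), so (13/83) = +(83/13).
Reduce top mod 13: now compute (5/13).
Reciprocity: 5 ≡ 1 and 13 ≡ 1 (mod 4), so (5/13) = +(13/5).
Reduce top mod 5: now compute (3/5).
Reciprocity: 3 ≡ 3 and 5 ≡ 1 (mod 4), so (3/5) = +(5/3).
Reduce top mod 3: now compute (2/3).
Pull out 2: since 3 ≡ 3 (mod 8), (2/3) = -1.
Reached (1/3) = 1. Collecting the sign flips along the way, the symbol is +1.

1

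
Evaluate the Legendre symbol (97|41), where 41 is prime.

Euler's criterion: (97/41) ≡ 15^20 (mod 41).
15^2 ≡ 20 (mod 41)
15^4 ≡ 31 (mod 41)
15^8 ≡ 18 (mod 41)
15^16 ≡ 37 (mod 41)
15^20 = 15^(16+4) ≡ 40 (mod 41).
Result is 40 ≡ −1, so (97/41) = −1.

-1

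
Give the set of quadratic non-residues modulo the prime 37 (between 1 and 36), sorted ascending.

Square k = 1,…,18 (k and 37−k give the same square):
1²=1, 2²=4, 3²=9, 4²=16, 5²=25, 6²=36, 7²≡12, 8²≡27, 9²≡7, 10²≡26, 11²≡10, 12²≡33, 13²≡21, 14²≡11, 15²≡3, 16²≡34, 17²≡30, 18²≡28 (mod 37).
The residues are {1, 3, 4, 7, 9, 10, 11, 12, 16, 21, 25, 26, 27, 28, 30, 33, 34, 36}; the non-residues are the remaining 18 nonzero classes.

2 5 6 8 13 14 15 17 18 19 20 22 23 24 29 31 32 35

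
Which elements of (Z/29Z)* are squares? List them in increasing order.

Square k = 1,…,14 (k and 29−k give the same square):
1²=1, 2²=4, 3²=9, 4²=16, 5²=25, 6²≡7, 7²≡20, 8²≡6, 9²≡23, 10²≡13, 11²≡5, 12²≡28, 13²≡24, 14²≡22 (mod 29).
So the quadratic residues mod 29 are {1, 4, 5, 6, 7, 9, 13, 16, 20, 22, 23, 24, 25, 28}.

1 4 5 6 7 9 13 16 20 22 23 24 25 28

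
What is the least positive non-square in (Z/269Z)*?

2

(2/269) = −1, so 2 is the smallest positive non-residue mod 269.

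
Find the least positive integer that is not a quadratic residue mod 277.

(2/277) = −1, so 2 is the smallest positive non-residue mod 277.

2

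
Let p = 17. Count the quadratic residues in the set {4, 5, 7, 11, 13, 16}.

3

(4/17) = +1 → QR.
(5/17) = -1 → non-residue.
(7/17) = -1 → non-residue.
(11/17) = -1 → non-residue.
(13/17) = +1 → QR.
(16/17) = +1 → QR.
Total quadratic residues among the 6: 3.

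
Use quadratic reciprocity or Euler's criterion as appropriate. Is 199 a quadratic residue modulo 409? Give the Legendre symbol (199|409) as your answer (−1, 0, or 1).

-1

Reciprocity: 199 ≡ 3 and 409 ≡ 1 (mod 4), so (199/409) = +(409/199).
Reduce top mod 199: now compute (11/199).
Reciprocity: 11 ≡ 3 and 199 ≡ 3 (mod 4), so (11/199) = −(199/11).
Reduce top mod 11: now compute (1/11).
Reached (1/11) = 1. Collecting the sign flips along the way, the symbol is -1.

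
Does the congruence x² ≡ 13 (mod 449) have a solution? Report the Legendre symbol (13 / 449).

-1

Reciprocity: 13 ≡ 1 and 449 ≡ 1 (mod 4), so (13/449) = +(449/13).
Reduce top mod 13: now compute (7/13).
Reciprocity: 7 ≡ 3 and 13 ≡ 1 (mod 4), so (7/13) = +(13/7).
Reduce top mod 7: now compute (6/7).
Pull out 2: since 7 ≡ 7 (mod 8), (2/7) = +1.
Reciprocity: 3 ≡ 3 and 7 ≡ 3 (mod 4), so (3/7) = −(7/3).
Reduce top mod 3: now compute (1/3).
Reached (1/3) = 1. Collecting the sign flips along the way, the symbol is -1.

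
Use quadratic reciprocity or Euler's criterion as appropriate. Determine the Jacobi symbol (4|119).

1

Pull out 2^2: since 119 ≡ 7 (mod 8), (2/119) = +1, so (2/119)^2 = +1.
Reached (1/119) = 1. Collecting the sign flips along the way, the symbol is +1.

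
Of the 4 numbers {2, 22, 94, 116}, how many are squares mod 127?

(2/127) = +1 → QR.
(22/127) = +1 → QR.
(94/127) = +1 → QR.
(116/127) = -1 → non-residue.
Total quadratic residues among the 4: 3.

3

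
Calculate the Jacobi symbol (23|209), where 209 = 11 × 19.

Reciprocity: 23 ≡ 3 and 209 ≡ 1 (mod 4), so (23/209) = +(209/23).
Reduce top mod 23: now compute (2/23).
Pull out 2: since 23 ≡ 7 (mod 8), (2/23) = +1.
Reached (1/23) = 1. Collecting the sign flips along the way, the symbol is +1.

1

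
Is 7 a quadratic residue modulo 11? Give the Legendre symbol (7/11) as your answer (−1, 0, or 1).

Reciprocity: 7 ≡ 3 and 11 ≡ 3 (mod 4), so (7/11) = −(11/7).
Reduce top mod 7: now compute (4/7).
Pull out 2^2: since 7 ≡ 7 (mod 8), (2/7) = +1, so (2/7)^2 = +1.
Reached (1/7) = 1. Collecting the sign flips along the way, the symbol is -1.

-1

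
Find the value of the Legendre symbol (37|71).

1

Reciprocity: 37 ≡ 1 and 71 ≡ 3 (mod 4), so (37/71) = +(71/37).
Reduce top mod 37: now compute (34/37).
Pull out 2: since 37 ≡ 5 (mod 8), (2/37) = -1.
Reciprocity: 17 ≡ 1 and 37 ≡ 1 (mod 4), so (17/37) = +(37/17).
Reduce top mod 17: now compute (3/17).
Reciprocity: 3 ≡ 3 and 17 ≡ 1 (mod 4), so (3/17) = +(17/3).
Reduce top mod 3: now compute (2/3).
Pull out 2: since 3 ≡ 3 (mod 8), (2/3) = -1.
Reached (1/3) = 1. Collecting the sign flips along the way, the symbol is +1.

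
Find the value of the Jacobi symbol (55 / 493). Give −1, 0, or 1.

Reciprocity: 55 ≡ 3 and 493 ≡ 1 (mod 4), so (55/493) = +(493/55).
Reduce top mod 55: now compute (53/55).
Reciprocity: 53 ≡ 1 and 55 ≡ 3 (mod 4), so (53/55) = +(55/53).
Reduce top mod 53: now compute (2/53).
Pull out 2: since 53 ≡ 5 (mod 8), (2/53) = -1.
Reached (1/53) = 1. Collecting the sign flips along the way, the symbol is -1.

-1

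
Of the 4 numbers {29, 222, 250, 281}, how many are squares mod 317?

(29/317) = -1 → non-residue.
(222/317) = +1 → QR.
(250/317) = +1 → QR.
(281/317) = +1 → QR.
Total quadratic residues among the 4: 3.

3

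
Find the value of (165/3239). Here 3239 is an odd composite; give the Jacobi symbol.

-1

Reciprocity: 165 ≡ 1 and 3239 ≡ 3 (mod 4), so (165/3239) = +(3239/165).
Reduce top mod 165: now compute (104/165).
Pull out 2^3: since 165 ≡ 5 (mod 8), (2/165) = -1, so (2/165)^3 = -1.
Reciprocity: 13 ≡ 1 and 165 ≡ 1 (mod 4), so (13/165) = +(165/13).
Reduce top mod 13: now compute (9/13).
Reciprocity: 9 ≡ 1 and 13 ≡ 1 (mod 4), so (9/13) = +(13/9).
Reduce top mod 9: now compute (4/9).
Pull out 2^2: since 9 ≡ 1 (mod 8), (2/9) = +1, so (2/9)^2 = +1.
Reached (1/9) = 1. Collecting the sign flips along the way, the symbol is -1.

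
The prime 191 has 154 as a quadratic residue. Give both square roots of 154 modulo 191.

Since 191 ≡ 3 (mod 4), a square root of 154 is 154^((191+1)/4) = 154^48 mod 191.
Repeated squaring: 154^2≡32, 154^4≡69, 154^8≡177, 154^16≡5, 154^32≡25 (mod 191).
154^48 = 154^(32+16) ≡ 125 (mod 191).
Check: 125² = 15625 ≡ 154 (mod 191). The two roots are 66 and 125.

66, 125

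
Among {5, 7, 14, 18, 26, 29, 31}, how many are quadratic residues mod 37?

2

(5/37) = -1 → non-residue.
(7/37) = +1 → QR.
(14/37) = -1 → non-residue.
(18/37) = -1 → non-residue.
(26/37) = +1 → QR.
(29/37) = -1 → non-residue.
(31/37) = -1 → non-residue.
Total quadratic residues among the 7: 2.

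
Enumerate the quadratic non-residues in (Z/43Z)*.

2 3 5 7 8 12 18 19 20 22 26 27 28 29 30 32 33 34 37 39 42

Square k = 1,…,21 (k and 43−k give the same square):
1²=1, 2²=4, 3²=9, 4²=16, 5²=25, 6²=36, 7²≡6, 8²≡21, 9²≡38, 10²≡14, 11²≡35, 12²≡15, 13²≡40, 14²≡24, 15²≡10, 16²≡41, 17²≡31, 18²≡23, 19²≡17, 20²≡13, 21²≡11 (mod 43).
The residues are {1, 4, 6, 9, 10, 11, 13, 14, 15, 16, 17, 21, 23, 24, 25, 31, 35, 36, 38, 40, 41}; the non-residues are the remaining 21 nonzero classes.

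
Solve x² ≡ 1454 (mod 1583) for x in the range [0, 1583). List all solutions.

Since 1583 ≡ 3 (mod 4), a square root of 1454 is 1454^((1583+1)/4) = 1454^396 mod 1583.
Repeated squaring: 1454^2≡811, 1454^4≡776, 1454^8≡636, 1454^16≡831, 1454^32≡373, 1454^64≡1408, 1454^128≡548, 1454^256≡1117 (mod 1583).
1454^396 = 1454^(256+128+8+4) ≡ 1338 (mod 1583).
Check: 1338² = 1790244 ≡ 1454 (mod 1583). The two roots are 245 and 1338.

245, 1338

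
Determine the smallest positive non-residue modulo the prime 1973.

2

(2/1973) = −1, so 2 is the smallest positive non-residue mod 1973.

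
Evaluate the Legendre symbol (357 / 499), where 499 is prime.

Reciprocity: 357 ≡ 1 and 499 ≡ 3 (mod 4), so (357/499) = +(499/357).
Reduce top mod 357: now compute (142/357).
Pull out 2: since 357 ≡ 5 (mod 8), (2/357) = -1.
Reciprocity: 71 ≡ 3 and 357 ≡ 1 (mod 4), so (71/357) = +(357/71).
Reduce top mod 71: now compute (2/71).
Pull out 2: since 71 ≡ 7 (mod 8), (2/71) = +1.
Reached (1/71) = 1. Collecting the sign flips along the way, the symbol is -1.

-1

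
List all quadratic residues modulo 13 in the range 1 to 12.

Square k = 1,…,6 (k and 13−k give the same square):
1²=1, 2²=4, 3²=9, 4²≡3, 5²≡12, 6²≡10 (mod 13).
So the quadratic residues mod 13 are {1, 3, 4, 9, 10, 12}.

1, 3, 4, 9, 10, 12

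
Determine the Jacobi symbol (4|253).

1

Pull out 2^2: since 253 ≡ 5 (mod 8), (2/253) = -1, so (2/253)^2 = +1.
Reached (1/253) = 1. Collecting the sign flips along the way, the symbol is +1.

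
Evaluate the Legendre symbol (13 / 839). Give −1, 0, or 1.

-1

Reciprocity: 13 ≡ 1 and 839 ≡ 3 (mod 4), so (13/839) = +(839/13).
Reduce top mod 13: now compute (7/13).
Reciprocity: 7 ≡ 3 and 13 ≡ 1 (mod 4), so (7/13) = +(13/7).
Reduce top mod 7: now compute (6/7).
Pull out 2: since 7 ≡ 7 (mod 8), (2/7) = +1.
Reciprocity: 3 ≡ 3 and 7 ≡ 3 (mod 4), so (3/7) = −(7/3).
Reduce top mod 3: now compute (1/3).
Reached (1/3) = 1. Collecting the sign flips along the way, the symbol is -1.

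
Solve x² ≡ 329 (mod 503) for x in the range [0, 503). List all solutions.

143, 360

Since 503 ≡ 3 (mod 4), a square root of 329 is 329^((503+1)/4) = 329^126 mod 503.
Repeated squaring: 329^2≡96, 329^4≡162, 329^8≡88, 329^16≡199, 329^32≡367, 329^64≡388 (mod 503).
329^126 = 329^(64+32+16+8+4+2) ≡ 143 (mod 503).
Check: 143² = 20449 ≡ 329 (mod 503). The two roots are 143 and 360.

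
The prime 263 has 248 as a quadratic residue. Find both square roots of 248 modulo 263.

118, 145

Since 263 ≡ 3 (mod 4), a square root of 248 is 248^((263+1)/4) = 248^66 mod 263.
Repeated squaring: 248^2≡225, 248^4≡129, 248^8≡72, 248^16≡187, 248^32≡253, 248^64≡100 (mod 263).
248^66 = 248^(64+2) ≡ 145 (mod 263).
Check: 145² = 21025 ≡ 248 (mod 263). The two roots are 118 and 145.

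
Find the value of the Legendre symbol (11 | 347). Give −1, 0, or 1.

Reciprocity: 11 ≡ 3 and 347 ≡ 3 (mod 4), so (11/347) = −(347/11).
Reduce top mod 11: now compute (6/11).
Pull out 2: since 11 ≡ 3 (mod 8), (2/11) = -1.
Reciprocity: 3 ≡ 3 and 11 ≡ 3 (mod 4), so (3/11) = −(11/3).
Reduce top mod 3: now compute (2/3).
Pull out 2: since 3 ≡ 3 (mod 8), (2/3) = -1.
Reached (1/3) = 1. Collecting the sign flips along the way, the symbol is +1.

1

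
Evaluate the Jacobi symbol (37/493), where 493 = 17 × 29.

1

Reciprocity: 37 ≡ 1 and 493 ≡ 1 (mod 4), so (37/493) = +(493/37).
Reduce top mod 37: now compute (12/37).
Pull out 2^2: since 37 ≡ 5 (mod 8), (2/37) = -1, so (2/37)^2 = +1.
Reciprocity: 3 ≡ 3 and 37 ≡ 1 (mod 4), so (3/37) = +(37/3).
Reduce top mod 3: now compute (1/3).
Reached (1/3) = 1. Collecting the sign flips along the way, the symbol is +1.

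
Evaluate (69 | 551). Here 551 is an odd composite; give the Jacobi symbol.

1

Reciprocity: 69 ≡ 1 and 551 ≡ 3 (mod 4), so (69/551) = +(551/69).
Reduce top mod 69: now compute (68/69).
Pull out 2^2: since 69 ≡ 5 (mod 8), (2/69) = -1, so (2/69)^2 = +1.
Reciprocity: 17 ≡ 1 and 69 ≡ 1 (mod 4), so (17/69) = +(69/17).
Reduce top mod 17: now compute (1/17).
Reached (1/17) = 1. Collecting the sign flips along the way, the symbol is +1.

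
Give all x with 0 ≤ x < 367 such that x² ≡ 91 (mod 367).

100, 267

Since 367 ≡ 3 (mod 4), a square root of 91 is 91^((367+1)/4) = 91^92 mod 367.
Repeated squaring: 91^2≡207, 91^4≡277, 91^8≡26, 91^16≡309, 91^32≡61, 91^64≡51 (mod 367).
91^92 = 91^(64+16+8+4) ≡ 100 (mod 367).
Check: 100² = 10000 ≡ 91 (mod 367). The two roots are 100 and 267.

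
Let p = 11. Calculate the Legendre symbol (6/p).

-1

Euler's criterion: (6/11) ≡ 6^5 (mod 11).
6^2 ≡ 3 (mod 11)
6^4 ≡ 9 (mod 11)
6^5 = 6^(4+1) ≡ 10 (mod 11).
Result is 10 ≡ −1, so (6/11) = −1.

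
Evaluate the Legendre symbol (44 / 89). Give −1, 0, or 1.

1

Pull out 2^2: since 89 ≡ 1 (mod 8), (2/89) = +1, so (2/89)^2 = +1.
Reciprocity: 11 ≡ 3 and 89 ≡ 1 (mod 4), so (11/89) = +(89/11).
Reduce top mod 11: now compute (1/11).
Reached (1/11) = 1. Collecting the sign flips along the way, the symbol is +1.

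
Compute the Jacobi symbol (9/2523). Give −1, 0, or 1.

0

Reciprocity: 9 ≡ 1 and 2523 ≡ 3 (mod 4), so (9/2523) = +(2523/9).
Reduce top mod 9: now compute (3/9).
Reciprocity: 3 ≡ 3 and 9 ≡ 1 (mod 4), so (3/9) = +(9/3).
Reduce top mod 3: now compute (0/3).
Top reduces to 0: gcd > 1, so the symbol is 0.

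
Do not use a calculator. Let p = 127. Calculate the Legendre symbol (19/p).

1

Reciprocity: 19 ≡ 3 and 127 ≡ 3 (mod 4), so (19/127) = −(127/19).
Reduce top mod 19: now compute (13/19).
Reciprocity: 13 ≡ 1 and 19 ≡ 3 (mod 4), so (13/19) = +(19/13).
Reduce top mod 13: now compute (6/13).
Pull out 2: since 13 ≡ 5 (mod 8), (2/13) = -1.
Reciprocity: 3 ≡ 3 and 13 ≡ 1 (mod 4), so (3/13) = +(13/3).
Reduce top mod 3: now compute (1/3).
Reached (1/3) = 1. Collecting the sign flips along the way, the symbol is +1.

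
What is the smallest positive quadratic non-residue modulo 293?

(2/293) = −1, so 2 is the smallest positive non-residue mod 293.

2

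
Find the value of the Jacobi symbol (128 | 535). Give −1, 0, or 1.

Pull out 2^7: since 535 ≡ 7 (mod 8), (2/535) = +1, so (2/535)^7 = +1.
Reached (1/535) = 1. Collecting the sign flips along the way, the symbol is +1.

1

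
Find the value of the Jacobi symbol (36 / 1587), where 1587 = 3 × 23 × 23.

Pull out 2^2: since 1587 ≡ 3 (mod 8), (2/1587) = -1, so (2/1587)^2 = +1.
Reciprocity: 9 ≡ 1 and 1587 ≡ 3 (mod 4), so (9/1587) = +(1587/9).
Reduce top mod 9: now compute (3/9).
Reciprocity: 3 ≡ 3 and 9 ≡ 1 (mod 4), so (3/9) = +(9/3).
Reduce top mod 3: now compute (0/3).
Top reduces to 0: gcd > 1, so the symbol is 0.

0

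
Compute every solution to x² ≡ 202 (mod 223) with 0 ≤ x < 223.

Since 223 ≡ 3 (mod 4), a square root of 202 is 202^((223+1)/4) = 202^56 mod 223.
Repeated squaring: 202^2≡218, 202^4≡25, 202^8≡179, 202^16≡152, 202^32≡135 (mod 223).
202^56 = 202^(32+16+8) ≡ 47 (mod 223).
Check: 47² = 2209 ≡ 202 (mod 223). The two roots are 47 and 176.

47, 176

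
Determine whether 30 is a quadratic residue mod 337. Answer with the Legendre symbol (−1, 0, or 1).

Euler's criterion: (30/337) ≡ 30^168 (mod 337).
30^2 ≡ 226 (mod 337)
30^4 ≡ 189 (mod 337)
30^8 ≡ 336 (mod 337)
30^16 ≡ 1 (mod 337)
30^32 ≡ 1 (mod 337)
30^64 ≡ 1 (mod 337)
30^128 ≡ 1 (mod 337)
30^168 = 30^(128+32+8) ≡ 336 (mod 337).
Result is 336 ≡ −1, so (30/337) = −1.

-1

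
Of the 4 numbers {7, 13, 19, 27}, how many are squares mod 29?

2

(7/29) = +1 → QR.
(13/29) = +1 → QR.
(19/29) = -1 → non-residue.
(27/29) = -1 → non-residue.
Total quadratic residues among the 4: 2.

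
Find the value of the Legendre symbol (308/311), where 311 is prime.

Pull out 2^2: since 311 ≡ 7 (mod 8), (2/311) = +1, so (2/311)^2 = +1.
Reciprocity: 77 ≡ 1 and 311 ≡ 3 (mod 4), so (77/311) = +(311/77).
Reduce top mod 77: now compute (3/77).
Reciprocity: 3 ≡ 3 and 77 ≡ 1 (mod 4), so (3/77) = +(77/3).
Reduce top mod 3: now compute (2/3).
Pull out 2: since 3 ≡ 3 (mod 8), (2/3) = -1.
Reached (1/3) = 1. Collecting the sign flips along the way, the symbol is -1.

-1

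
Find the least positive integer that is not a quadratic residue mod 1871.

(2/1871) = +1, so 2 is a residue.
(3/1871) = +1, so 3 is a residue.
(4/1871) = +1, so 4 is a residue.
(5/1871) = +1, so 5 is a residue.
(6/1871) = +1, so 6 is a residue.
(7/1871) = −1, so 7 is the smallest positive non-residue mod 1871.

7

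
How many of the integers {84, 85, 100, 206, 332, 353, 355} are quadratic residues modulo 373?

3

(84/373) = +1 → QR.
(85/373) = -1 → non-residue.
(100/373) = +1 → QR.
(206/373) = -1 → non-residue.
(332/373) = +1 → QR.
(353/373) = -1 → non-residue.
(355/373) = -1 → non-residue.
Total quadratic residues among the 7: 3.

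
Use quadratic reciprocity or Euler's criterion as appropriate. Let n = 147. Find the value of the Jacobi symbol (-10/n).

First reduce: -10 ≡ 137 (mod 147).
Reciprocity: 137 ≡ 1 and 147 ≡ 3 (mod 4), so (137/147) = +(147/137).
Reduce top mod 137: now compute (10/137).
Pull out 2: since 137 ≡ 1 (mod 8), (2/137) = +1.
Reciprocity: 5 ≡ 1 and 137 ≡ 1 (mod 4), so (5/137) = +(137/5).
Reduce top mod 5: now compute (2/5).
Pull out 2: since 5 ≡ 5 (mod 8), (2/5) = -1.
Reached (1/5) = 1. Collecting the sign flips along the way, the symbol is -1.

-1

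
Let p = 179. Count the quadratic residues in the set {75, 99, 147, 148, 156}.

3

(75/179) = +1 → QR.
(99/179) = -1 → non-residue.
(147/179) = +1 → QR.
(148/179) = -1 → non-residue.
(156/179) = +1 → QR.
Total quadratic residues among the 5: 3.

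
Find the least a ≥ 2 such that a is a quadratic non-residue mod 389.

2

(2/389) = −1, so 2 is the smallest positive non-residue mod 389.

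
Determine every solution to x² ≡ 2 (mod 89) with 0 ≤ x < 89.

89 ≡ 1 (mod 4), so we find a root by search.
Trying successive values, 25² = 625 ≡ 2 (mod 89). The other root is 89 − 25 = 64.

25, 64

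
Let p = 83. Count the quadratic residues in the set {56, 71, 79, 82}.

0

(56/83) = -1 → non-residue.
(71/83) = -1 → non-residue.
(79/83) = -1 → non-residue.
(82/83) = -1 → non-residue.
Total quadratic residues among the 4: 0.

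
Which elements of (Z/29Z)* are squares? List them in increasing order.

Square k = 1,…,14 (k and 29−k give the same square):
1²=1, 2²=4, 3²=9, 4²=16, 5²=25, 6²≡7, 7²≡20, 8²≡6, 9²≡23, 10²≡13, 11²≡5, 12²≡28, 13²≡24, 14²≡22 (mod 29).
So the quadratic residues mod 29 are {1, 4, 5, 6, 7, 9, 13, 16, 20, 22, 23, 24, 25, 28}.

1,4,5,6,7,9,13,16,20,22,23,24,25,28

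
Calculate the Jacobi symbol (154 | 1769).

Pull out 2: since 1769 ≡ 1 (mod 8), (2/1769) = +1.
Reciprocity: 77 ≡ 1 and 1769 ≡ 1 (mod 4), so (77/1769) = +(1769/77).
Reduce top mod 77: now compute (75/77).
Reciprocity: 75 ≡ 3 and 77 ≡ 1 (mod 4), so (75/77) = +(77/75).
Reduce top mod 75: now compute (2/75).
Pull out 2: since 75 ≡ 3 (mod 8), (2/75) = -1.
Reached (1/75) = 1. Collecting the sign flips along the way, the symbol is -1.

-1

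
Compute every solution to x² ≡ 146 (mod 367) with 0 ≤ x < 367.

136, 231

Since 367 ≡ 3 (mod 4), a square root of 146 is 146^((367+1)/4) = 146^92 mod 367.
Repeated squaring: 146^2≡30, 146^4≡166, 146^8≡31, 146^16≡227, 146^32≡149, 146^64≡181 (mod 367).
146^92 = 146^(64+16+8+4) ≡ 231 (mod 367).
Check: 231² = 53361 ≡ 146 (mod 367). The two roots are 136 and 231.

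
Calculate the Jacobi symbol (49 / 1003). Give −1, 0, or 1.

1

Reciprocity: 49 ≡ 1 and 1003 ≡ 3 (mod 4), so (49/1003) = +(1003/49).
Reduce top mod 49: now compute (23/49).
Reciprocity: 23 ≡ 3 and 49 ≡ 1 (mod 4), so (23/49) = +(49/23).
Reduce top mod 23: now compute (3/23).
Reciprocity: 3 ≡ 3 and 23 ≡ 3 (mod 4), so (3/23) = −(23/3).
Reduce top mod 3: now compute (2/3).
Pull out 2: since 3 ≡ 3 (mod 8), (2/3) = -1.
Reached (1/3) = 1. Collecting the sign flips along the way, the symbol is +1.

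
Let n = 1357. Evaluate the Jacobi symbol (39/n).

Reciprocity: 39 ≡ 3 and 1357 ≡ 1 (mod 4), so (39/1357) = +(1357/39).
Reduce top mod 39: now compute (31/39).
Reciprocity: 31 ≡ 3 and 39 ≡ 3 (mod 4), so (31/39) = −(39/31).
Reduce top mod 31: now compute (8/31).
Pull out 2^3: since 31 ≡ 7 (mod 8), (2/31) = +1, so (2/31)^3 = +1.
Reached (1/31) = 1. Collecting the sign flips along the way, the symbol is -1.

-1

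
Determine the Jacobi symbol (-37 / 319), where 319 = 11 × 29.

1

First reduce: -37 ≡ 282 (mod 319).
Pull out 2: since 319 ≡ 7 (mod 8), (2/319) = +1.
Reciprocity: 141 ≡ 1 and 319 ≡ 3 (mod 4), so (141/319) = +(319/141).
Reduce top mod 141: now compute (37/141).
Reciprocity: 37 ≡ 1 and 141 ≡ 1 (mod 4), so (37/141) = +(141/37).
Reduce top mod 37: now compute (30/37).
Pull out 2: since 37 ≡ 5 (mod 8), (2/37) = -1.
Reciprocity: 15 ≡ 3 and 37 ≡ 1 (mod 4), so (15/37) = +(37/15).
Reduce top mod 15: now compute (7/15).
Reciprocity: 7 ≡ 3 and 15 ≡ 3 (mod 4), so (7/15) = −(15/7).
Reduce top mod 7: now compute (1/7).
Reached (1/7) = 1. Collecting the sign flips along the way, the symbol is +1.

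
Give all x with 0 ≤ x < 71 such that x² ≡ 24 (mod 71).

Since 71 ≡ 3 (mod 4), a square root of 24 is 24^((71+1)/4) = 24^18 mod 71.
Repeated squaring: 24^2≡8, 24^4≡64, 24^8≡49, 24^16≡58 (mod 71).
24^18 = 24^(16+2) ≡ 38 (mod 71).
Check: 38² = 1444 ≡ 24 (mod 71). The two roots are 33 and 38.

33, 38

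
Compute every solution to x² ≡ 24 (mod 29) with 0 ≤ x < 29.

29 ≡ 1 (mod 4), so we find a root by search.
Trying successive values, 13² = 169 ≡ 24 (mod 29). The other root is 29 − 13 = 16.

13, 16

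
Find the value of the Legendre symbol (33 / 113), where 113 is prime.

-1

Euler's criterion: (33/113) ≡ 33^56 (mod 113).
33^2 ≡ 72 (mod 113)
33^4 ≡ 99 (mod 113)
33^8 ≡ 83 (mod 113)
33^16 ≡ 109 (mod 113)
33^32 ≡ 16 (mod 113)
33^56 = 33^(32+16+8) ≡ 112 (mod 113).
Result is 112 ≡ −1, so (33/113) = −1.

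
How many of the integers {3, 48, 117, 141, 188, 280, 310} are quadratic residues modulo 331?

2

(3/331) = -1 → non-residue.
(48/331) = -1 → non-residue.
(117/331) = -1 → non-residue.
(141/331) = +1 → QR.
(188/331) = -1 → non-residue.
(280/331) = +1 → QR.
(310/331) = -1 → non-residue.
Total quadratic residues among the 7: 2.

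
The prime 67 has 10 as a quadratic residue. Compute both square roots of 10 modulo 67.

12, 55

Since 67 ≡ 3 (mod 4), a square root of 10 is 10^((67+1)/4) = 10^17 mod 67.
Repeated squaring: 10^2≡33, 10^4≡17, 10^8≡21, 10^16≡39 (mod 67).
10^17 = 10^(16+1) ≡ 55 (mod 67).
Check: 55² = 3025 ≡ 10 (mod 67). The two roots are 12 and 55.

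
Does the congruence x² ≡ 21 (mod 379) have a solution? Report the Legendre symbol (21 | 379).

Euler's criterion: (21/379) ≡ 21^189 (mod 379).
21^2 ≡ 62 (mod 379)
21^4 ≡ 54 (mod 379)
21^8 ≡ 263 (mod 379)
21^16 ≡ 191 (mod 379)
21^32 ≡ 97 (mod 379)
21^64 ≡ 313 (mod 379)
21^128 ≡ 187 (mod 379)
21^189 = 21^(128+32+16+8+4+1) ≡ 1 (mod 379).
Result is 1, so (21/379) = 1.

1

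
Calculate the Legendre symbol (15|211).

-1

Reciprocity: 15 ≡ 3 and 211 ≡ 3 (mod 4), so (15/211) = −(211/15).
Reduce top mod 15: now compute (1/15).
Reached (1/15) = 1. Collecting the sign flips along the way, the symbol is -1.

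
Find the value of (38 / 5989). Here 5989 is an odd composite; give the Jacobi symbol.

-1

Pull out 2: since 5989 ≡ 5 (mod 8), (2/5989) = -1.
Reciprocity: 19 ≡ 3 and 5989 ≡ 1 (mod 4), so (19/5989) = +(5989/19).
Reduce top mod 19: now compute (4/19).
Pull out 2^2: since 19 ≡ 3 (mod 8), (2/19) = -1, so (2/19)^2 = +1.
Reached (1/19) = 1. Collecting the sign flips along the way, the symbol is -1.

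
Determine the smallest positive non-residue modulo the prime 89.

3

(2/89) = +1, so 2 is a residue.
(3/89) = −1, so 3 is the smallest positive non-residue mod 89.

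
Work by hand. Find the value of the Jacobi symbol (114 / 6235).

1

Pull out 2: since 6235 ≡ 3 (mod 8), (2/6235) = -1.
Reciprocity: 57 ≡ 1 and 6235 ≡ 3 (mod 4), so (57/6235) = +(6235/57).
Reduce top mod 57: now compute (22/57).
Pull out 2: since 57 ≡ 1 (mod 8), (2/57) = +1.
Reciprocity: 11 ≡ 3 and 57 ≡ 1 (mod 4), so (11/57) = +(57/11).
Reduce top mod 11: now compute (2/11).
Pull out 2: since 11 ≡ 3 (mod 8), (2/11) = -1.
Reached (1/11) = 1. Collecting the sign flips along the way, the symbol is +1.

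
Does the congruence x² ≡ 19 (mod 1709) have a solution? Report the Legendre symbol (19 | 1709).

Reciprocity: 19 ≡ 3 and 1709 ≡ 1 (mod 4), so (19/1709) = +(1709/19).
Reduce top mod 19: now compute (18/19).
Pull out 2: since 19 ≡ 3 (mod 8), (2/19) = -1.
Reciprocity: 9 ≡ 1 and 19 ≡ 3 (mod 4), so (9/19) = +(19/9).
Reduce top mod 9: now compute (1/9).
Reached (1/9) = 1. Collecting the sign flips along the way, the symbol is -1.

-1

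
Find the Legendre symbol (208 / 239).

Pull out 2^4: since 239 ≡ 7 (mod 8), (2/239) = +1, so (2/239)^4 = +1.
Reciprocity: 13 ≡ 1 and 239 ≡ 3 (mod 4), so (13/239) = +(239/13).
Reduce top mod 13: now compute (5/13).
Reciprocity: 5 ≡ 1 and 13 ≡ 1 (mod 4), so (5/13) = +(13/5).
Reduce top mod 5: now compute (3/5).
Reciprocity: 3 ≡ 3 and 5 ≡ 1 (mod 4), so (3/5) = +(5/3).
Reduce top mod 3: now compute (2/3).
Pull out 2: since 3 ≡ 3 (mod 8), (2/3) = -1.
Reached (1/3) = 1. Collecting the sign flips along the way, the symbol is -1.

-1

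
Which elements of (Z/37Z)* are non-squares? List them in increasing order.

Square k = 1,…,18 (k and 37−k give the same square):
1²=1, 2²=4, 3²=9, 4²=16, 5²=25, 6²=36, 7²≡12, 8²≡27, 9²≡7, 10²≡26, 11²≡10, 12²≡33, 13²≡21, 14²≡11, 15²≡3, 16²≡34, 17²≡30, 18²≡28 (mod 37).
The residues are {1, 3, 4, 7, 9, 10, 11, 12, 16, 21, 25, 26, 27, 28, 30, 33, 34, 36}; the non-residues are the remaining 18 nonzero classes.

2 5 6 8 13 14 15 17 18 19 20 22 23 24 29 31 32 35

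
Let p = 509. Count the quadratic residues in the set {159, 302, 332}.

(159/509) = +1 → QR.
(302/509) = +1 → QR.
(332/509) = +1 → QR.
Total quadratic residues among the 3: 3.

3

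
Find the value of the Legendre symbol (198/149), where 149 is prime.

First reduce: 198 ≡ 49 (mod 149).
Reciprocity: 49 ≡ 1 and 149 ≡ 1 (mod 4), so (49/149) = +(149/49).
Reduce top mod 49: now compute (2/49).
Pull out 2: since 49 ≡ 1 (mod 8), (2/49) = +1.
Reached (1/49) = 1. Collecting the sign flips along the way, the symbol is +1.

1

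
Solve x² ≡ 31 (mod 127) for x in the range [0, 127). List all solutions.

Since 127 ≡ 3 (mod 4), a square root of 31 is 31^((127+1)/4) = 31^32 mod 127.
Repeated squaring: 31^2≡72, 31^4≡104, 31^8≡21, 31^16≡60, 31^32≡44 (mod 127).
31^32 = 31^(32) ≡ 44 (mod 127).
Check: 44² = 1936 ≡ 31 (mod 127). The two roots are 44 and 83.

44, 83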